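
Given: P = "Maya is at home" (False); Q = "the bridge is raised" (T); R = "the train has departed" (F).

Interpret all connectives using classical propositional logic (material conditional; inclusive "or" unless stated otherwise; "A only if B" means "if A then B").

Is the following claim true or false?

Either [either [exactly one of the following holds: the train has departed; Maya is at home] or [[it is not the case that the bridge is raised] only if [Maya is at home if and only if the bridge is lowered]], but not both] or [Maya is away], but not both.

Formalization: ((R xor P) xor (not Q -> (P iff not Q))) xor not P

R xor P = False xor False = False
not Q = not True = False
not Q = not True = False
P iff not Q = False iff False = True
not Q -> (P iff not Q) = False -> True = True
(R xor P) xor (not Q -> (P iff not Q)) = False xor True = True
not P = not False = True
((R xor P) xor (not Q -> (P iff not Q))) xor not P = True xor True = False

The statement is false.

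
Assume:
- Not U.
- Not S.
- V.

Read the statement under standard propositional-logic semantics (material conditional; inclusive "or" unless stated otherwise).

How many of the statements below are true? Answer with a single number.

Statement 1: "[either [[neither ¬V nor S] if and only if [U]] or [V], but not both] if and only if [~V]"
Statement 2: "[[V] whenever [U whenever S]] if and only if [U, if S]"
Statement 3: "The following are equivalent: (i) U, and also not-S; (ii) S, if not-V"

1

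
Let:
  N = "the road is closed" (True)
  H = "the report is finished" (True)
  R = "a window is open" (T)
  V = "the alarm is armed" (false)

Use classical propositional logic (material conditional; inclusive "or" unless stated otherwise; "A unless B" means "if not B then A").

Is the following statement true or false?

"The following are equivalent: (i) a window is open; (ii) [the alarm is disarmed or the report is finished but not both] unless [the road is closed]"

True

Values: R=T, V=F, H=T, N=T.
Formalization: R <-> ((~V xor H) | N)

~V = ~F = T
~V xor H = T xor T = F
(~V xor H) | N = F | T = T
R <-> ((~V xor H) | N) = T <-> T = T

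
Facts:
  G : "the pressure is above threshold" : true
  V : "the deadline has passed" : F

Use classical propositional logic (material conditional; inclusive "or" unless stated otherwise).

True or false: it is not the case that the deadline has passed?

True.

Formalization: ~V

~V = ~F = T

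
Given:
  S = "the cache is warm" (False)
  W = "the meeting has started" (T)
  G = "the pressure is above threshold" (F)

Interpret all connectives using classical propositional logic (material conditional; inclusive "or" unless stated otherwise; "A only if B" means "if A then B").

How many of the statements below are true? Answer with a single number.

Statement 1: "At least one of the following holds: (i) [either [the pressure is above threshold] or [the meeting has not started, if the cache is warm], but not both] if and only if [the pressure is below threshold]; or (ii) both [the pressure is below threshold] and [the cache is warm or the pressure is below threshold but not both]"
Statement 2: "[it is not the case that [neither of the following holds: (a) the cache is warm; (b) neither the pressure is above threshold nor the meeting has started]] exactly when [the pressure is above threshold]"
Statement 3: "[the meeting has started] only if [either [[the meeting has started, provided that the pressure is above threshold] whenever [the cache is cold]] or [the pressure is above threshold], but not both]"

Statement 1: Parsed as ((G xor (S -> ~W)) <-> ~G) | (~G & (S xor ~G))

~W = ~T = F
S -> ~W = F -> F = T
G xor (S -> ~W) = F xor T = T
~G = ~F = T
(G xor (S -> ~W)) <-> ~G = T <-> T = T
~G = ~F = T
~G = ~F = T
S xor ~G = F xor T = T
~G & (S xor ~G) = T & T = T
((G xor (S -> ~W)) <-> ~G) | (~G & (S xor ~G)) = T | T = T
Hence Statement 1 is true.

Statement 2: In symbols: ~(S nor (G nor W)) <-> G

G nor W = F nor T = F
S nor (G nor W) = F nor F = T
~(S nor (G nor W)) = ~T = F
~(S nor (G nor W)) <-> G = F <-> F = T
So Statement 2 is true.

Statement 3: This is W -> ((~S -> (G -> W)) xor G).

~S = ~F = T
G -> W = F -> T = T
~S -> (G -> W) = T -> T = T
(~S -> (G -> W)) xor G = T xor F = T
W -> ((~S -> (G -> W)) xor G) = T -> T = T
So Statement 3 is true.

3 of the 3 statements are true (Statement 1, Statement 2, Statement 3).

3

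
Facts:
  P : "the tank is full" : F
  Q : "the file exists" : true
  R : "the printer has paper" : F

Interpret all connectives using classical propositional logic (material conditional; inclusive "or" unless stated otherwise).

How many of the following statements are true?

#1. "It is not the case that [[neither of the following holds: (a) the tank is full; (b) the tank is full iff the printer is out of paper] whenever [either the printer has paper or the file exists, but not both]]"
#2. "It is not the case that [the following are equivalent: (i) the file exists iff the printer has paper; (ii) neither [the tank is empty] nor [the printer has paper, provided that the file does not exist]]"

0

#1: Formalization: not ((R xor Q) -> (P nor (P iff not R)))

R xor Q = False xor True = True
not R = not False = True
P iff not R = False iff True = False
P nor (P iff not R) = False nor False = True
(R xor Q) -> (P nor (P iff not R)) = True -> True = True
not ((R xor Q) -> (P nor (P iff not R))) = not True = False
So #1 is false.

#2: This is not ((Q iff R) iff (not P nor (not Q -> R))).

Q iff R = True iff False = False
not P = not False = True
not Q = not True = False
not Q -> R = False -> False = True
not P nor (not Q -> R) = True nor True = False
(Q iff R) iff (not P nor (not Q -> R)) = False iff False = True
not ((Q iff R) iff (not P nor (not Q -> R))) = not True = False
Thus #2 is false.

True statements: 0 (none).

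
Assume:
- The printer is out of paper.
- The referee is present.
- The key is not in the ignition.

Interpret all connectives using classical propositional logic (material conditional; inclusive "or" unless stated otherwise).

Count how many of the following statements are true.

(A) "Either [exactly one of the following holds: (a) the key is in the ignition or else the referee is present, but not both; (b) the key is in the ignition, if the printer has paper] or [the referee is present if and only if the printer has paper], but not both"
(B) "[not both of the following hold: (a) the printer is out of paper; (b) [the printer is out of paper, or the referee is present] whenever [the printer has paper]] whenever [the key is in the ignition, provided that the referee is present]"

1

Let Q = "the key is in the ignition" (F), R = "the referee is present" (T), W = "the printer has paper" (F).

(A): Parsed as ((Q xor R) xor (W -> Q)) xor (R <-> W)

Q xor R = F xor T = T
W -> Q = F -> F = T
(Q xor R) xor (W -> Q) = T xor T = F
R <-> W = T <-> F = F
((Q xor R) xor (W -> Q)) xor (R <-> W) = F xor F = F
Hence (A) is false.

(B): Parsed as (R -> Q) -> (~W nand (W -> (~W | R)))

R -> Q = T -> F = F
~W = ~F = T
~W = ~F = T
~W | R = T | T = T
W -> (~W | R) = F -> T = T
~W nand (W -> (~W | R)) = T nand T = F
(R -> Q) -> (~W nand (W -> (~W | R))) = F -> F = T
Thus (B) is true.

Count: 1.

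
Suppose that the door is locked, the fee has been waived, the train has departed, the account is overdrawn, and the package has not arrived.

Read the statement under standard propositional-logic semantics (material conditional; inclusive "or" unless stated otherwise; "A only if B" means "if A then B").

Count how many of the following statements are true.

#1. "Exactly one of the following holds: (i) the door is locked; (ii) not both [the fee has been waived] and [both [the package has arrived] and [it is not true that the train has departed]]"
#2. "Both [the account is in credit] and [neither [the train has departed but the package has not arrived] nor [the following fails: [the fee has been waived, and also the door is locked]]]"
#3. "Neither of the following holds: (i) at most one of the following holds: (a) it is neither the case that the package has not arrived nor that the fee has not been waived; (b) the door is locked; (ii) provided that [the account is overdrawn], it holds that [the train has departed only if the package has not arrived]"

0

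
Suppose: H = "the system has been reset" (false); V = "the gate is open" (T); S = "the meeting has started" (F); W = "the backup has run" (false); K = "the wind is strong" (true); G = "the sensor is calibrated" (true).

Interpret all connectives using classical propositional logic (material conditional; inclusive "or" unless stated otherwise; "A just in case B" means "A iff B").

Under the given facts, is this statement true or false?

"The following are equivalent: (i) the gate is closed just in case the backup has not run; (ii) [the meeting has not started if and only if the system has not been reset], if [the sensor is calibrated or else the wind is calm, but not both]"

false

Formalization: (~V <-> ~W) <-> ((G xor ~K) -> (~S <-> ~H))

~V = ~T = F
~W = ~F = T
~V <-> ~W = F <-> T = F
~K = ~T = F
G xor ~K = T xor F = T
~S = ~F = T
~H = ~F = T
~S <-> ~H = T <-> T = T
(G xor ~K) -> (~S <-> ~H) = T -> T = T
(~V <-> ~W) <-> ((G xor ~K) -> (~S <-> ~H)) = F <-> T = F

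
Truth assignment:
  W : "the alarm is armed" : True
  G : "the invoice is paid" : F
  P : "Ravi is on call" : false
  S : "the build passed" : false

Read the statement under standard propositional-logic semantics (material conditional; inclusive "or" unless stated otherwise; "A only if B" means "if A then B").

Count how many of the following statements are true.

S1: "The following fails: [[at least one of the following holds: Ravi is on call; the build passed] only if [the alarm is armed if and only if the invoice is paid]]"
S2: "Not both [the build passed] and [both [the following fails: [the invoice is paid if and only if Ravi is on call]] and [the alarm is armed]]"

S1: Formalization: ¬((P ∨ S) → (W ↔ G))

P ∨ S = F ∨ F = F
W ↔ G = T ↔ F = F
(P ∨ S) → (W ↔ G) = F → F = T
¬((P ∨ S) → (W ↔ G)) = ¬T = F
Thus S1 is false.

S2: In symbols: S ↑ (¬(G ↔ P) ∧ W)

G ↔ P = F ↔ F = T
¬(G ↔ P) = ¬T = F
¬(G ↔ P) ∧ W = F ∧ T = F
S ↑ (¬(G ↔ P) ∧ W) = F ↑ F = T
Thus S2 is true.

True statements: 1.

1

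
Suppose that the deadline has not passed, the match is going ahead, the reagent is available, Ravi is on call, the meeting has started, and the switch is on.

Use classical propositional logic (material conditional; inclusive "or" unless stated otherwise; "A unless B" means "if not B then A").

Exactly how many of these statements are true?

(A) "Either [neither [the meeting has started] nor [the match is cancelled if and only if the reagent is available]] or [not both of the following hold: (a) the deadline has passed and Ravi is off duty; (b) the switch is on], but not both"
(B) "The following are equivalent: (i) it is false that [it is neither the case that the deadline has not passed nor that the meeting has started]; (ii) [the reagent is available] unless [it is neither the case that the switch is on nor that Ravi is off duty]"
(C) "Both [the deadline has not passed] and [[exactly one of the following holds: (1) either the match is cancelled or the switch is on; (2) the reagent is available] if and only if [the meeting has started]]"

2

Let U = "the meeting has started" (True), Q = "the match is cancelled" (False), R = "the reagent is available" (True), P = "the deadline has passed" (False), S = "Ravi is on call" (True), V = "the switch is on" (True).

(A): Formalization: (U nor (Q iff R)) xor ((P and not S) nand V)

Q iff R = False iff True = False
U nor (Q iff R) = True nor False = False
not S = not True = False
P and not S = False and False = False
(P and not S) nand V = False nand True = True
(U nor (Q iff R)) xor ((P and not S) nand V) = False xor True = True
Thus (A) is true.

(B): This is not (not P nor U) iff (R or (V nor not S)).

not P = not False = True
not P nor U = True nor True = False
not (not P nor U) = not False = True
not S = not True = False
V nor not S = True nor False = False
R or (V nor not S) = True or False = True
not (not P nor U) iff (R or (V nor not S)) = True iff True = True
So (B) is true.

(C): Parsed as not P and (((Q or V) xor R) iff U)

not P = not False = True
Q or V = False or True = True
(Q or V) xor R = True xor True = False
((Q or V) xor R) iff U = False iff True = False
not P and (((Q or V) xor R) iff U) = True and False = False
Thus (C) is false.

Count: 2.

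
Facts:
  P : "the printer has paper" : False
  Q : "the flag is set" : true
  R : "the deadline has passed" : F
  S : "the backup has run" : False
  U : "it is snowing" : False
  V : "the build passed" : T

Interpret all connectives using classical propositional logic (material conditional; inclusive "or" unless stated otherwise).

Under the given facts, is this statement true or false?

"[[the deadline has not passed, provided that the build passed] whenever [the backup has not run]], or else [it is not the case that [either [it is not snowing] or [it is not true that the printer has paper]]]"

Formalization: (¬S → (V → ¬R)) ∨ ¬(¬U ∨ ¬P)

¬S = ¬F = T
¬R = ¬F = T
V → ¬R = T → T = T
¬S → (V → ¬R) = T → T = T
¬U = ¬F = T
¬P = ¬F = T
¬U ∨ ¬P = T ∨ T = T
¬(¬U ∨ ¬P) = ¬T = F
(¬S → (V → ¬R)) ∨ ¬(¬U ∨ ¬P) = T ∨ F = T

true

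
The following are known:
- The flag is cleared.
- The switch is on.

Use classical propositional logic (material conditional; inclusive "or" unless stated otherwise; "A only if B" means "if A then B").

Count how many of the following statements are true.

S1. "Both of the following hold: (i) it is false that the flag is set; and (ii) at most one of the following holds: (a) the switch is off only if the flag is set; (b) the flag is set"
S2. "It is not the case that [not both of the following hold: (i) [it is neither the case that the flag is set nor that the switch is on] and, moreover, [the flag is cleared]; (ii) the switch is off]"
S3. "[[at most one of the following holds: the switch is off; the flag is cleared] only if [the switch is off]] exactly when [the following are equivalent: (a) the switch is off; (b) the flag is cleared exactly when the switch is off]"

Let P = "the flag is set" (False), Q = "the switch is on" (True).

S1: In symbols: not P and ((not Q -> P) nand P)

not P = not False = True
not Q = not True = False
not Q -> P = False -> False = True
(not Q -> P) nand P = True nand False = True
not P and ((not Q -> P) nand P) = True and True = True
So S1 is true.

S2: This is not (((P nor Q) and not P) nand not Q).

P nor Q = False nor True = False
not P = not False = True
(P nor Q) and not P = False and True = False
not Q = not True = False
((P nor Q) and not P) nand not Q = False nand False = True
not (((P nor Q) and not P) nand not Q) = not True = False
Hence S2 is false.

S3: In symbols: ((not Q nand not P) -> not Q) iff (not Q iff (not P iff not Q))

not Q = not True = False
not P = not False = True
not Q nand not P = False nand True = True
not Q = not True = False
(not Q nand not P) -> not Q = True -> False = False
not Q = not True = False
not P = not False = True
not Q = not True = False
not P iff not Q = True iff False = False
not Q iff (not P iff not Q) = False iff False = True
((not Q nand not P) -> not Q) iff (not Q iff (not P iff not Q)) = False iff True = False
Thus S3 is false.

Count: 1.

1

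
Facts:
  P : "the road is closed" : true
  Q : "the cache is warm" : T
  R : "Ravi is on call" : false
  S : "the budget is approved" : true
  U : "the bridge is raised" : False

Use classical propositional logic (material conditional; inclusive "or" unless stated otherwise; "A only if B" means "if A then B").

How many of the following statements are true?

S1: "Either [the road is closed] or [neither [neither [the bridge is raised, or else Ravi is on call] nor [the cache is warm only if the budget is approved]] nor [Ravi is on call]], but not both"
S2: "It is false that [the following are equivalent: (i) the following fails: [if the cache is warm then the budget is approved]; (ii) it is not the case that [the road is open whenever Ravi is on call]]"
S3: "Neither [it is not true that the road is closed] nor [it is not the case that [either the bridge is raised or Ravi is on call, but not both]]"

0

S1: Parsed as P ⊕ (((U ∨ R) ↓ (Q → S)) ↓ R)

U ∨ R = F ∨ F = F
Q → S = T → T = T
(U ∨ R) ↓ (Q → S) = F ↓ T = F
((U ∨ R) ↓ (Q → S)) ↓ R = F ↓ F = T
P ⊕ (((U ∨ R) ↓ (Q → S)) ↓ R) = T ⊕ T = F
Hence S1 is false.

S2: Parsed as ¬(¬(Q → S) ↔ ¬(R → ¬P))

Q → S = T → T = T
¬(Q → S) = ¬T = F
¬P = ¬T = F
R → ¬P = F → F = T
¬(R → ¬P) = ¬T = F
¬(Q → S) ↔ ¬(R → ¬P) = F ↔ F = T
¬(¬(Q → S) ↔ ¬(R → ¬P)) = ¬T = F
Thus S2 is false.

S3: This is ¬P ↓ ¬(U ⊕ R).

¬P = ¬T = F
U ⊕ R = F ⊕ F = F
¬(U ⊕ R) = ¬F = T
¬P ↓ ¬(U ⊕ R) = F ↓ T = F
Hence S3 is false.

0 of the 3 statements are true (none).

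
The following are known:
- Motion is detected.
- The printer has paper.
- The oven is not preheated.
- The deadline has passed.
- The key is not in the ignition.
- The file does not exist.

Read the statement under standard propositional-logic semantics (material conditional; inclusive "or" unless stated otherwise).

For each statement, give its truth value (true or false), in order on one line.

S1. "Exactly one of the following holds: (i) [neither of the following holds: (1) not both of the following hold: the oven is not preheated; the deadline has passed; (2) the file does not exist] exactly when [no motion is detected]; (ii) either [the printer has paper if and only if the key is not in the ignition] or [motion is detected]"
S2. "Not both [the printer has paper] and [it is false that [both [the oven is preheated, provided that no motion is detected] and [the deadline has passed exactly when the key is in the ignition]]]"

S1 False, S2 False

Let U = "the oven is preheated" (F), L = "the deadline has passed" (T), K = "the file exists" (F), H = "motion is detected" (T), R = "the printer has paper" (T), G = "the key is in the ignition" (F).

S1: Parsed as (((~U nand L) nor ~K) <-> ~H) xor ((R <-> ~G) | H)

~U = ~F = T
~U nand L = T nand T = F
~K = ~F = T
(~U nand L) nor ~K = F nor T = F
~H = ~T = F
((~U nand L) nor ~K) <-> ~H = F <-> F = T
~G = ~F = T
R <-> ~G = T <-> T = T
(R <-> ~G) | H = T | T = T
(((~U nand L) nor ~K) <-> ~H) xor ((R <-> ~G) | H) = T xor T = F
Thus S1 is false.

S2: Formalization: R nand ~((~H -> U) & (L <-> G))

~H = ~T = F
~H -> U = F -> F = T
L <-> G = T <-> F = F
(~H -> U) & (L <-> G) = T & F = F
~((~H -> U) & (L <-> G)) = ~F = T
R nand ~((~H -> U) & (L <-> G)) = T nand T = F
Hence S2 is false.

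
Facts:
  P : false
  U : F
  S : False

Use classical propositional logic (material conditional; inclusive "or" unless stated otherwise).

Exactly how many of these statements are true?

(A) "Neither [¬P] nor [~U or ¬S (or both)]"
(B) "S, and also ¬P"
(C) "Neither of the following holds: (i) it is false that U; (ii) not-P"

0

(A): Formalization: ¬P ↓ (¬U ∨ ¬S)

¬P = ¬F = T
¬U = ¬F = T
¬S = ¬F = T
¬U ∨ ¬S = T ∨ T = T
¬P ↓ (¬U ∨ ¬S) = T ↓ T = F
So (A) is false.

(B): In symbols: S ∧ ¬P

¬P = ¬F = T
S ∧ ¬P = F ∧ T = F
Thus (B) is false.

(C): In symbols: ¬U ↓ ¬P

¬U = ¬F = T
¬P = ¬F = T
¬U ↓ ¬P = T ↓ T = F
So (C) is false.

Count: 0.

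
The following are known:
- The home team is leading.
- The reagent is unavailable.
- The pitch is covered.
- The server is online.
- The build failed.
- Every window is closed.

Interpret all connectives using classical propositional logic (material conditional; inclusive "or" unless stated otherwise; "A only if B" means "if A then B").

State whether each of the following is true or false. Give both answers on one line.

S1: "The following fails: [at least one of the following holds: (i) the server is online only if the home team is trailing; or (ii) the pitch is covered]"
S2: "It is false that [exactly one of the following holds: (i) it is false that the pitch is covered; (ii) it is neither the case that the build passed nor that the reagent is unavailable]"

S1 false, S2 true

Let S = "the server is online" (T), P = "the home team is leading" (T), R = "the pitch is covered" (T), U = "the build passed" (F), Q = "the reagent is available" (F).

S1: Parsed as ¬((S → ¬P) ∨ R)

¬P = ¬T = F
S → ¬P = T → F = F
(S → ¬P) ∨ R = F ∨ T = T
¬((S → ¬P) ∨ R) = ¬T = F
So S1 is false.

S2: Formalization: ¬(¬R ⊕ (U ↓ ¬Q))

¬R = ¬T = F
¬Q = ¬F = T
U ↓ ¬Q = F ↓ T = F
¬R ⊕ (U ↓ ¬Q) = F ⊕ F = F
¬(¬R ⊕ (U ↓ ¬Q)) = ¬F = T
Thus S2 is true.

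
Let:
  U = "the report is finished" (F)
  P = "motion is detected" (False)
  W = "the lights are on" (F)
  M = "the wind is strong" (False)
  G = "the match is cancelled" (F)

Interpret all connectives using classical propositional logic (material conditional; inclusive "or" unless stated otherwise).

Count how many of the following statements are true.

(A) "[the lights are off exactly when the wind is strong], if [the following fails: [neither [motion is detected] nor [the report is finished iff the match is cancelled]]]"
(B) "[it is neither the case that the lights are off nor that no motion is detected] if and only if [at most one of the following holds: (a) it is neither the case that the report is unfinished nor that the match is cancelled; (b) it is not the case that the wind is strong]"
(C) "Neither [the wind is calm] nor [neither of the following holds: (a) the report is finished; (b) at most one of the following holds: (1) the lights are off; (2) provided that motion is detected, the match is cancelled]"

0

(A): This is ¬(P ↓ (U ↔ G)) → (¬W ↔ M).

U ↔ G = F ↔ F = T
P ↓ (U ↔ G) = F ↓ T = F
¬(P ↓ (U ↔ G)) = ¬F = T
¬W = ¬F = T
¬W ↔ M = T ↔ F = F
¬(P ↓ (U ↔ G)) → (¬W ↔ M) = T → F = F
So (A) is false.

(B): In symbols: (¬W ↓ ¬P) ↔ ((¬U ↓ G) ↑ ¬M)

¬W = ¬F = T
¬P = ¬F = T
¬W ↓ ¬P = T ↓ T = F
¬U = ¬F = T
¬U ↓ G = T ↓ F = F
¬M = ¬F = T
(¬U ↓ G) ↑ ¬M = F ↑ T = T
(¬W ↓ ¬P) ↔ ((¬U ↓ G) ↑ ¬M) = F ↔ T = F
So (B) is false.

(C): In symbols: ¬M ↓ (U ↓ (¬W ↑ (P → G)))

¬M = ¬F = T
¬W = ¬F = T
P → G = F → F = T
¬W ↑ (P → G) = T ↑ T = F
U ↓ (¬W ↑ (P → G)) = F ↓ F = T
¬M ↓ (U ↓ (¬W ↑ (P → G))) = T ↓ T = F
Hence (C) is false.

Count: 0.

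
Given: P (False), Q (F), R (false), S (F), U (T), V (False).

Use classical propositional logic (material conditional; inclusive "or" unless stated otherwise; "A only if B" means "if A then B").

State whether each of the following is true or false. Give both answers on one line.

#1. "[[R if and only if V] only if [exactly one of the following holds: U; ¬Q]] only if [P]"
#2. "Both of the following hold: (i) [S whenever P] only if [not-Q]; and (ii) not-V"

#1: Parsed as ((R <-> V) -> (U xor ~Q)) -> P

R <-> V = F <-> F = T
~Q = ~F = T
U xor ~Q = T xor T = F
(R <-> V) -> (U xor ~Q) = T -> F = F
((R <-> V) -> (U xor ~Q)) -> P = F -> F = T
Thus #1 is true.

#2: This is ((P -> S) -> ~Q) & ~V.

P -> S = F -> F = T
~Q = ~F = T
(P -> S) -> ~Q = T -> T = T
~V = ~F = T
((P -> S) -> ~Q) & ~V = T & T = T
So #2 is true.

#1 T / #2 T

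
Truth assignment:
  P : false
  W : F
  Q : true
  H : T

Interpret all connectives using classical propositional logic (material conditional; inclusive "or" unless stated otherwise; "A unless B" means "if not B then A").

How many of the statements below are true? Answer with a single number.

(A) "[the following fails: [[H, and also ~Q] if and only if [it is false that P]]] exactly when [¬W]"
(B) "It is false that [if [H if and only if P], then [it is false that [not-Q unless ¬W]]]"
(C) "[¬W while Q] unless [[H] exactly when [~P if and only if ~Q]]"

2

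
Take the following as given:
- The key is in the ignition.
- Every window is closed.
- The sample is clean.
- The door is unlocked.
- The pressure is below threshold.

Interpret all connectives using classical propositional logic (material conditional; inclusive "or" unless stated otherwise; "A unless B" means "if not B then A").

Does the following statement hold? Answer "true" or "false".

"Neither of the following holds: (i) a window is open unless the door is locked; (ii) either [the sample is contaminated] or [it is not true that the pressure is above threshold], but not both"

False.

Let R = "a window is open" (F), L = "the door is locked" (F), W = "the sample is contaminated" (F), M = "the pressure is above threshold" (F).
Formalization: (R ∨ L) ↓ (W ⊕ ¬M)

R ∨ L = F ∨ F = F
¬M = ¬F = T
W ⊕ ¬M = F ⊕ T = T
(R ∨ L) ↓ (W ⊕ ¬M) = F ↓ T = F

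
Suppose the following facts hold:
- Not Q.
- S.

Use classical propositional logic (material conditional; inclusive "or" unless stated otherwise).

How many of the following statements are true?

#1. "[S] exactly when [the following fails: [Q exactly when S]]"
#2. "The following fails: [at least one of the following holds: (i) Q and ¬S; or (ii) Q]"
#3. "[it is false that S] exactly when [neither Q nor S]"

#1: Parsed as S ↔ ¬(Q ↔ S)

Q ↔ S = F ↔ T = F
¬(Q ↔ S) = ¬F = T
S ↔ ¬(Q ↔ S) = T ↔ T = T
So #1 is true.

#2: Parsed as ¬((Q ∧ ¬S) ∨ Q)

¬S = ¬T = F
Q ∧ ¬S = F ∧ F = F
(Q ∧ ¬S) ∨ Q = F ∨ F = F
¬((Q ∧ ¬S) ∨ Q) = ¬F = T
Hence #2 is true.

#3: In symbols: ¬S ↔ (Q ↓ S)

¬S = ¬T = F
Q ↓ S = F ↓ T = F
¬S ↔ (Q ↓ S) = F ↔ F = T
Hence #3 is true.

True statements: 3.

3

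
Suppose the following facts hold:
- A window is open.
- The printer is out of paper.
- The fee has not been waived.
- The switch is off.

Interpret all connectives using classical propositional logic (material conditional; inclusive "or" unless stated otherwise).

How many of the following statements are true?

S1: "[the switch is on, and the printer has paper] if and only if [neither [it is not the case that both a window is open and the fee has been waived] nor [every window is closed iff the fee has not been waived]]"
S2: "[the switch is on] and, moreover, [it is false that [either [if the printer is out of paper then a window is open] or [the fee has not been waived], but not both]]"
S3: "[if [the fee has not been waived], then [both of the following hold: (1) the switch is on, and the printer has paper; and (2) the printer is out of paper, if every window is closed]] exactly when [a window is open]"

Let S = "the switch is on" (F), Q = "the printer has paper" (F), P = "a window is open" (T), R = "the fee has been waived" (F).

S1: Formalization: (S & Q) <-> ((P nand R) nor (~P <-> ~R))

S & Q = F & F = F
P nand R = T nand F = T
~P = ~T = F
~R = ~F = T
~P <-> ~R = F <-> T = F
(P nand R) nor (~P <-> ~R) = T nor F = F
(S & Q) <-> ((P nand R) nor (~P <-> ~R)) = F <-> F = T
Thus S1 is true.

S2: In symbols: S & ~((~Q -> P) xor ~R)

~Q = ~F = T
~Q -> P = T -> T = T
~R = ~F = T
(~Q -> P) xor ~R = T xor T = F
~((~Q -> P) xor ~R) = ~F = T
S & ~((~Q -> P) xor ~R) = F & T = F
Thus S2 is false.

S3: This is (~R -> ((S & Q) & (~P -> ~Q))) <-> P.

~R = ~F = T
S & Q = F & F = F
~P = ~T = F
~Q = ~F = T
~P -> ~Q = F -> T = T
(S & Q) & (~P -> ~Q) = F & T = F
~R -> ((S & Q) & (~P -> ~Q)) = T -> F = F
(~R -> ((S & Q) & (~P -> ~Q))) <-> P = F <-> T = F
Thus S3 is false.

True statements: 1 (S1).

1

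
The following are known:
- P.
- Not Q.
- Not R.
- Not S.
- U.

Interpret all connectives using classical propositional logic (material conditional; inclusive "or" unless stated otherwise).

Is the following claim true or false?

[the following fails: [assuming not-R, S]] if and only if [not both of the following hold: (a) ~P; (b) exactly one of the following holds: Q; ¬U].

This is ¬(¬R → S) ↔ (¬P ↑ (Q ⊕ ¬U)).

¬R = ¬F = T
¬R → S = T → F = F
¬(¬R → S) = ¬F = T
¬P = ¬T = F
¬U = ¬T = F
Q ⊕ ¬U = F ⊕ F = F
¬P ↑ (Q ⊕ ¬U) = F ↑ F = T
¬(¬R → S) ↔ (¬P ↑ (Q ⊕ ¬U)) = T ↔ T = T

true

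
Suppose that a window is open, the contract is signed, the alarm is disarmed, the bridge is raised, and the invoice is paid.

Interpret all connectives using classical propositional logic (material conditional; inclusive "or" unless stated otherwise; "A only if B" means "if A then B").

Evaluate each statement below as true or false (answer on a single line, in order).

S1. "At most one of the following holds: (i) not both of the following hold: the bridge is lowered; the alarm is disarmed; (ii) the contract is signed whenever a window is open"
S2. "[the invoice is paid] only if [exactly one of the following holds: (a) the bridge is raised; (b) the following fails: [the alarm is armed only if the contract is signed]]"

S1 false, S2 true

Let S = "the bridge is raised" (True), R = "the alarm is armed" (False), P = "a window is open" (True), Q = "the contract is signed" (True), U = "the invoice is paid" (True).

S1: Formalization: (not S nand not R) nand (P -> Q)

not S = not True = False
not R = not False = True
not S nand not R = False nand True = True
P -> Q = True -> True = True
(not S nand not R) nand (P -> Q) = True nand True = False
So S1 is false.

S2: In symbols: U -> (S xor not (R -> Q))

R -> Q = False -> True = True
not (R -> Q) = not True = False
S xor not (R -> Q) = True xor False = True
U -> (S xor not (R -> Q)) = True -> True = True
So S2 is true.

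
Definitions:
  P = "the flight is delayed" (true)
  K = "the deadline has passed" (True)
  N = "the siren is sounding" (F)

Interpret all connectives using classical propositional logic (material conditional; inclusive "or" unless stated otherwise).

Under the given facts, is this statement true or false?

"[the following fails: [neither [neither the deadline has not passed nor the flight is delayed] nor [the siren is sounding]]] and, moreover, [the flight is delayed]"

Parsed as ~((~K nor P) nor N) & P

~K = ~T = F
~K nor P = F nor T = F
(~K nor P) nor N = F nor F = T
~((~K nor P) nor N) = ~T = F
~((~K nor P) nor N) & P = F & T = F

The statement is false.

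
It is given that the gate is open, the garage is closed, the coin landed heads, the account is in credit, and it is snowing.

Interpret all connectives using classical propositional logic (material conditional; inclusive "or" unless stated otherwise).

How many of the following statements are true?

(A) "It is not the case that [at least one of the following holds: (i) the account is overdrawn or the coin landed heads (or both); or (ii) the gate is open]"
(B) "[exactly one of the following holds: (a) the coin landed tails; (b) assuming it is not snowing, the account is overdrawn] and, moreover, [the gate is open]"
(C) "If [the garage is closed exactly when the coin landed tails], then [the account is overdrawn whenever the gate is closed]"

2

Let S = "the account is overdrawn" (F), K = "the coin landed heads" (T), U = "the gate is open" (T), N = "it is snowing" (T), W = "the garage is closed" (T).

(A): Formalization: ~((S | K) | U)

S | K = F | T = T
(S | K) | U = T | T = T
~((S | K) | U) = ~T = F
So (A) is false.

(B): This is (~K xor (~N -> S)) & U.

~K = ~T = F
~N = ~T = F
~N -> S = F -> F = T
~K xor (~N -> S) = F xor T = T
(~K xor (~N -> S)) & U = T & T = T
So (B) is true.

(C): In symbols: (W <-> ~K) -> (~U -> S)

~K = ~T = F
W <-> ~K = T <-> F = F
~U = ~T = F
~U -> S = F -> F = T
(W <-> ~K) -> (~U -> S) = F -> T = T
Hence (C) is true.

True statements: 2 ((B), (C)).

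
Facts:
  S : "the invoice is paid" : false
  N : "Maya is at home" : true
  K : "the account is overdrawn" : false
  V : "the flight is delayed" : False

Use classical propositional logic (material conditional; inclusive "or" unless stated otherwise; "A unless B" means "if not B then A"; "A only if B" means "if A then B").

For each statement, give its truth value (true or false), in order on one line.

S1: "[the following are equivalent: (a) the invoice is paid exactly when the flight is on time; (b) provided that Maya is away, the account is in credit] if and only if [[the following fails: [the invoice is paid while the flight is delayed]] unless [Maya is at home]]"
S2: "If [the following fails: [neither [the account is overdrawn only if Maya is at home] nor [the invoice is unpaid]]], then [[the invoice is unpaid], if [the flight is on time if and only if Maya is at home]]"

S1: In symbols: ((S ↔ ¬V) ↔ (¬N → ¬K)) ↔ (¬(S ∧ V) ∨ N)

¬V = ¬F = T
S ↔ ¬V = F ↔ T = F
¬N = ¬T = F
¬K = ¬F = T
¬N → ¬K = F → T = T
(S ↔ ¬V) ↔ (¬N → ¬K) = F ↔ T = F
S ∧ V = F ∧ F = F
¬(S ∧ V) = ¬F = T
¬(S ∧ V) ∨ N = T ∨ T = T
((S ↔ ¬V) ↔ (¬N → ¬K)) ↔ (¬(S ∧ V) ∨ N) = F ↔ T = F
Hence S1 is false.

S2: This is ¬((K → N) ↓ ¬S) → ((¬V ↔ N) → ¬S).

K → N = F → T = T
¬S = ¬F = T
(K → N) ↓ ¬S = T ↓ T = F
¬((K → N) ↓ ¬S) = ¬F = T
¬V = ¬F = T
¬V ↔ N = T ↔ T = T
¬S = ¬F = T
(¬V ↔ N) → ¬S = T → T = T
¬((K → N) ↓ ¬S) → ((¬V ↔ N) → ¬S) = T → T = T
So S2 is true.

S1 false, S2 true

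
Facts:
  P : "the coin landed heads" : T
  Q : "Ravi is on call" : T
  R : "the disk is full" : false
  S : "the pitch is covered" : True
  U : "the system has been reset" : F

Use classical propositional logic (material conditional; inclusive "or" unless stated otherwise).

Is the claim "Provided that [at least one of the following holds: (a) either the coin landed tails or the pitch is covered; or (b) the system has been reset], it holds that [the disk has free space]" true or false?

The statement is true.

This is ((not P or S) or U) -> not R.

not P = not True = False
not P or S = False or True = True
(not P or S) or U = True or False = True
not R = not False = True
((not P or S) or U) -> not R = True -> True = True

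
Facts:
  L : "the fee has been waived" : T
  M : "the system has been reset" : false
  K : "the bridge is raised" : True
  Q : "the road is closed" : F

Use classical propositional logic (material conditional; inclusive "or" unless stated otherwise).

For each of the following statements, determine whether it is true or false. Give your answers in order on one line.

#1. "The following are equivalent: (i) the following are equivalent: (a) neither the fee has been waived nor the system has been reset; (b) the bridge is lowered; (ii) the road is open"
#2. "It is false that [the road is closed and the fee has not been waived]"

#1 true / #2 true

#1: This is ((L nor M) <-> ~K) <-> ~Q.

L nor M = T nor F = F
~K = ~T = F
(L nor M) <-> ~K = F <-> F = T
~Q = ~F = T
((L nor M) <-> ~K) <-> ~Q = T <-> T = T
Thus #1 is true.

#2: Formalization: ~(Q & ~L)

~L = ~T = F
Q & ~L = F & F = F
~(Q & ~L) = ~F = T
So #2 is true.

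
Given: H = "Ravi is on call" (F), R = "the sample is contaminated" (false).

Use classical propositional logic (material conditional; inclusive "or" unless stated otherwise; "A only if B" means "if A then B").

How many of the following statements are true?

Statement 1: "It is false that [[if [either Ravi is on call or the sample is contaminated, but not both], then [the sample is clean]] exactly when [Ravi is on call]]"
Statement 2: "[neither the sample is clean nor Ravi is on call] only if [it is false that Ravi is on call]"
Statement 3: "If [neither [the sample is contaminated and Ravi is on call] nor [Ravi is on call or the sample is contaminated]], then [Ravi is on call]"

2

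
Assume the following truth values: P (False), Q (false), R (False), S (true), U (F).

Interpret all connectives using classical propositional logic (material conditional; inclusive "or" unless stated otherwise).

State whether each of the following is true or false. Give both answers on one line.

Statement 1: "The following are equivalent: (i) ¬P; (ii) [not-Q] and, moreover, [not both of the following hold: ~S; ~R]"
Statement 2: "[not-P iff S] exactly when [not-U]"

Statement 1: Parsed as ~P <-> (~Q & (~S nand ~R))

~P = ~F = T
~Q = ~F = T
~S = ~T = F
~R = ~F = T
~S nand ~R = F nand T = T
~Q & (~S nand ~R) = T & T = T
~P <-> (~Q & (~S nand ~R)) = T <-> T = T
Hence Statement 1 is true.

Statement 2: In symbols: (~P <-> S) <-> ~U

~P = ~F = T
~P <-> S = T <-> T = T
~U = ~F = T
(~P <-> S) <-> ~U = T <-> T = T
Hence Statement 2 is true.

Statement 1 T, Statement 2 T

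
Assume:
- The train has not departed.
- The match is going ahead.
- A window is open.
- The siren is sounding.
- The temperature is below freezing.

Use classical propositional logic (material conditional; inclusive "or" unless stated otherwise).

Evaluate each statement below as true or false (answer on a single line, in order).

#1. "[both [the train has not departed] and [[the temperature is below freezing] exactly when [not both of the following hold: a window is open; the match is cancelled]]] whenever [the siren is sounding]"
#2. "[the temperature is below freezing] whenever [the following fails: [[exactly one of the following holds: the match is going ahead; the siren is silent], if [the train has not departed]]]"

#1 true, #2 true

Let R = "the siren is sounding" (T), G = "the train has departed" (F), V = "the temperature is below freezing" (T), N = "a window is open" (T), S = "the match is cancelled" (F).

#1: In symbols: R -> (~G & (V <-> (N nand S)))

~G = ~F = T
N nand S = T nand F = T
V <-> (N nand S) = T <-> T = T
~G & (V <-> (N nand S)) = T & T = T
R -> (~G & (V <-> (N nand S))) = T -> T = T
Thus #1 is true.

#2: Parsed as ~(~G -> (~S xor ~R)) -> V

~G = ~F = T
~S = ~F = T
~R = ~T = F
~S xor ~R = T xor F = T
~G -> (~S xor ~R) = T -> T = T
~(~G -> (~S xor ~R)) = ~T = F
~(~G -> (~S xor ~R)) -> V = F -> T = T
Hence #2 is true.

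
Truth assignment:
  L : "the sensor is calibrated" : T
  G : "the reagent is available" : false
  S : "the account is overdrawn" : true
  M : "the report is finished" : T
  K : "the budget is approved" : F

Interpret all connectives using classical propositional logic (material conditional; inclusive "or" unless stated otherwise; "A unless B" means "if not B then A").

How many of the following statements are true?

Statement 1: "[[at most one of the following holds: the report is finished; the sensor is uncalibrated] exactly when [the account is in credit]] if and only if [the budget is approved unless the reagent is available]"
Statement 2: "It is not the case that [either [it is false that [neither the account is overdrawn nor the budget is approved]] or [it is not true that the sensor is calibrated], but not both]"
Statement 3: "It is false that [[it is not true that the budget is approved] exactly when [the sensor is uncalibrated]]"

2

Statement 1: This is ((M nand not L) iff not S) iff (K or G).

not L = not True = False
M nand not L = True nand False = True
not S = not True = False
(M nand not L) iff not S = True iff False = False
K or G = False or False = False
((M nand not L) iff not S) iff (K or G) = False iff False = True
Hence Statement 1 is true.

Statement 2: Parsed as not (not (S nor K) xor not L)

S nor K = True nor False = False
not (S nor K) = not False = True
not L = not True = False
not (S nor K) xor not L = True xor False = True
not (not (S nor K) xor not L) = not True = False
So Statement 2 is false.

Statement 3: This is not (not K iff not L).

not K = not False = True
not L = not True = False
not K iff not L = True iff False = False
not (not K iff not L) = not False = True
Thus Statement 3 is true.

Count: 2.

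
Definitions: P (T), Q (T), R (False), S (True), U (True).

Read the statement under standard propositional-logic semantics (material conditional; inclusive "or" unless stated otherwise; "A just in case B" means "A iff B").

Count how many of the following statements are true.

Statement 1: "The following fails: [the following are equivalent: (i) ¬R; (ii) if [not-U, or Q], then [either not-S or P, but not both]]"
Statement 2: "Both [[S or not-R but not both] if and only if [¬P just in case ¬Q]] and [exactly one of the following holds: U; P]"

Statement 1: Formalization: not (not R iff ((not U or Q) -> (not S xor P)))

not R = not False = True
not U = not True = False
not U or Q = False or True = True
not S = not True = False
not S xor P = False xor True = True
(not U or Q) -> (not S xor P) = True -> True = True
not R iff ((not U or Q) -> (not S xor P)) = True iff True = True
not (not R iff ((not U or Q) -> (not S xor P))) = not True = False
Hence Statement 1 is false.

Statement 2: Parsed as ((S xor not R) iff (not P iff not Q)) and (U xor P)

not R = not False = True
S xor not R = True xor True = False
not P = not True = False
not Q = not True = False
not P iff not Q = False iff False = True
(S xor not R) iff (not P iff not Q) = False iff True = False
U xor P = True xor True = False
((S xor not R) iff (not P iff not Q)) and (U xor P) = False and False = False
Thus Statement 2 is false.

Count: 0.

0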